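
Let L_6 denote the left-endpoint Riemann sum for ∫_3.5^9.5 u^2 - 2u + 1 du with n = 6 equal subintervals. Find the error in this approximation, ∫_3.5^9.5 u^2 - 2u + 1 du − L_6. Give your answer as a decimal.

32

Exact integral: ∫_3.5^9.5 f(u) du = 199.5.
L_6 = 167.5.
Error = 199.5 − 167.5 = 32.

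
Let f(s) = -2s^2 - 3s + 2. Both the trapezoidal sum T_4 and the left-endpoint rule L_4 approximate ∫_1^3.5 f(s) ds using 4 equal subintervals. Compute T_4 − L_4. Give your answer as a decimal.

-9.375

T_4 = -40.1171875.
L_4 = -30.7421875.
T_4 − L_4 = -9.375.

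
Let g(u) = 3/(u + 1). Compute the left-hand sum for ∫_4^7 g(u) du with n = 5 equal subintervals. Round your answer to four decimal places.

Δu = (7 − 4)/5 = 0.6.
Left endpoints: 4, 4.6, 5.2, 5.8, 6.4.
g(4) = 0.6, g(4.6) = 15/28, g(5.2) = 15/31, g(5.8) = 15/34, g(6.4) = 15/37.
Sum = Δu · [g(4) + g(4.6) + g(5.2) + g(5.8) + g(6.4)].
Sum ≈ 1.4797.

1.4797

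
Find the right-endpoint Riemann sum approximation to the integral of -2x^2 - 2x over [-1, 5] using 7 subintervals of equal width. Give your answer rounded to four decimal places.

-135.1837

Δx = (5 − (-1))/7 = 6/7.
Right endpoints: -1/7, 5/7, 11/7, 17/7, 23/7, 29/7, 5.
f(-1/7) = 12/49, f(5/7) = -120/49, f(11/7) = -396/49, f(17/7) = -816/49, f(23/7) = -1380/49, f(29/7) = -2088/49, f(5) = -60.
Sum = Δx · [f(-1/7) + f(5/7) + f(11/7) + ...].
Sum ≈ -135.1837.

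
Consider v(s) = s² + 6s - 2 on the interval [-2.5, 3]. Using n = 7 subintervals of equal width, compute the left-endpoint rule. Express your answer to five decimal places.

Δs = (3 − (-2.5))/7 = 11/14.
Left endpoints: -2.5, -12/7, -13/14, -1/7, 9/14, 10/7, 31/14.
v(-2.5) = -10.75, v(-12/7) = -458/49, v(-13/14) = -1315/196, v(-1/7) = -139/49, v(9/14) = 445/196, v(10/7) = 422/49, v(31/14) = 3173/196.
Sum = Δs · [v(-2.5) + v(-12/7) + v(-13/14) + ...].
Sum ≈ -2.02041.

-2.02041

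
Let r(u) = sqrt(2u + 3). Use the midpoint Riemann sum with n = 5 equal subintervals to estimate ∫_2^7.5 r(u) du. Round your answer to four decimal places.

Δu = (7.5 − 2)/5 = 1.1.
Midpoints: 2.55, 3.65, 4.75, 5.85, 6.95.
r(2.55) ≈ 2.8460, r(3.65) ≈ 3.2094, r(4.75) ≈ 3.5355, r(5.85) ≈ 3.8341, r(6.95) ≈ 4.1110.
Sum = Δu · [r(2.55) + r(3.65) + r(4.75) + r(5.85) + r(6.95)].
Sum ≈ 19.2896.

19.2896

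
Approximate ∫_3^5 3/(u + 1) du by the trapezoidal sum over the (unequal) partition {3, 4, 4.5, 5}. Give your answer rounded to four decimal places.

Subinterval widths: 1, 0.5, 0.5.
f(3) = 0.75, f(4) = 0.6, f(4.5) = 6/11, f(5) = 0.5.
On each subinterval the trapezoid contributes (Δu_i/2)·[f(u_{i-1}) + f(u_i)].
Sum ≈ 1.2227.

1.2227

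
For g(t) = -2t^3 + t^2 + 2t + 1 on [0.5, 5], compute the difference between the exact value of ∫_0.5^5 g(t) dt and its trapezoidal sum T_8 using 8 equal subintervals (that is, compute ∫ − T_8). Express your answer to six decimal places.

3.678223

Exact integral: ∫_0.5^5 g(t) dt = -241.59375.
T_8 ≈ -245.27197266.
Error ≈ -241.59375 − (-245.27197266) ≈ 3.678223.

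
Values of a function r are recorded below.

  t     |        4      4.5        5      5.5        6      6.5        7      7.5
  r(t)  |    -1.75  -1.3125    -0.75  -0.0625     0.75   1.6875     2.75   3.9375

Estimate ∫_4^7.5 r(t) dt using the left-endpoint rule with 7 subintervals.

Δt = 0.5.
Sum = 0.5·[(-1.75) + (-1.3125) + (-0.75) + (-0.0625) + 0.75 + 1.6875 + 2.75] = 0.65625.

0.65625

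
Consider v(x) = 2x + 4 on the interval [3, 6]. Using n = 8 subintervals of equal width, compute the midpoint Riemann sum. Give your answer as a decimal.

39

Δx = (6 − 3)/8 = 0.375.
Midpoints: 3.1875, 3.5625, 3.9375, 4.3125, 4.6875, 5.0625, 5.4375, 5.8125.
v(3.1875) = 10.375, v(3.5625) = 11.125, v(3.9375) = 11.875, v(4.3125) = 12.625, v(4.6875) = 13.375, v(5.0625) = 14.125, v(5.4375) = 14.875, v(5.8125) = 15.625.
Sum = Δx · [v(3.1875) + v(3.5625) + v(3.9375) + ...].
Sum = 39.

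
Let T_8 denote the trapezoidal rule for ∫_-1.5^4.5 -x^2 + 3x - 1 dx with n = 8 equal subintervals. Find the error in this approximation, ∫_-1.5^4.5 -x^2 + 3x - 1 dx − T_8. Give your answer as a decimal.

Exact integral: ∫_-1.5^4.5 f(x) dx = -10.5.
T_8 = -11.0625.
Error = -10.5 − (-11.0625) = 0.5625.

0.5625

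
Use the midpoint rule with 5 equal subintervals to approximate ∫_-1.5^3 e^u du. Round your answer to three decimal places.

Δu = (3 − (-1.5))/5 = 0.9.
Midpoints: -1.05, -0.15, 0.75, 1.65, 2.55.
f(-1.05) ≈ 0.350, f(-0.15) ≈ 0.861, f(0.75) ≈ 2.117, f(1.65) ≈ 5.207, f(2.55) ≈ 12.807.
Sum = Δu · [f(-1.05) + f(-0.15) + f(0.75) + f(1.65) + f(2.55)].
Sum ≈ 19.208.

19.208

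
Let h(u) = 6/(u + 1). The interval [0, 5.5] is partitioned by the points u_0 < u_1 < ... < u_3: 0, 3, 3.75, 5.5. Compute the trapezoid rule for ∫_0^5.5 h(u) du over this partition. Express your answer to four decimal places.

14.1991

Subinterval widths: 3, 0.75, 1.75.
h(0) = 6, h(3) = 1.5, h(3.75) = 24/19, h(5.5) = 12/13.
On each subinterval the trapezoid contributes (Δu_i/2)·[h(u_{i-1}) + h(u_i)].
Sum ≈ 14.1991.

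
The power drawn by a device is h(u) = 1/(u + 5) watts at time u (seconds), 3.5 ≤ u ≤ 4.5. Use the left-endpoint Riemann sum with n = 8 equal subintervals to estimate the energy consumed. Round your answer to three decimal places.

0.112

Δu = (4.5 − 3.5)/8 = 0.125.
Left endpoints: 3.5, 3.625, 3.75, 3.875, 4, 4.125, 4.25, 4.375.
h(3.5) = 2/17, h(3.625) = 8/69, h(3.75) = 4/35, h(3.875) = 8/71, h(4) = 1/9, h(4.125) = 8/73, h(4.25) = 4/37, h(4.375) = 8/75.
Sum = Δu · [h(3.5) + h(3.625) + h(3.75) + ...].
Sum ≈ 0.112.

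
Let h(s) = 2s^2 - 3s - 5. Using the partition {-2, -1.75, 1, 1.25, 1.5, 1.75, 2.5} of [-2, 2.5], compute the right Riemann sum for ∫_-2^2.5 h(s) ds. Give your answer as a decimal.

-18.59375

Subinterval widths: 0.25, 2.75, 0.25, 0.25, 0.25, 0.75.
Right endpoints: -1.75, 1, 1.25, 1.5, 1.75, 2.5.
h(-1.75) = 6.375, h(1) = -6, h(1.25) = -5.625, h(1.5) = -5, h(1.75) = -4.125, h(2.5) = 0.
Sum = Σ Δs_i · h(s_i).
Sum = -18.59375.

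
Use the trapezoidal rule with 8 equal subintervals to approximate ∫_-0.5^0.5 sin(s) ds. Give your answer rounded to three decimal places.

Δs = (0.5 − (-0.5))/8 = 0.125.
f(-0.5) ≈ -0.479, f(-0.375) ≈ -0.366, f(-0.25) ≈ -0.247, f(-0.125) ≈ -0.125, f(0) ≈ 0.000, f(0.125) ≈ 0.125, f(0.25) ≈ 0.247, f(0.375) ≈ 0.366, f(0.5) ≈ 0.479.
T_8 = (Δs/2)·[f(s_0) + 2f(s_1) + ... + 2f(s_{7}) + f(s_8)].
Sum ≈ 0.000.

0.000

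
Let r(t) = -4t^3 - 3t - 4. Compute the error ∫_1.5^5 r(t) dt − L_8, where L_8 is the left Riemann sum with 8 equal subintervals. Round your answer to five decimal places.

-104.36426

Exact integral: ∫_1.5^5 r(t) dt = -668.0625.
L_8 ≈ -563.6982422.
Error ≈ -668.0625 − (-563.6982422) ≈ -104.36426.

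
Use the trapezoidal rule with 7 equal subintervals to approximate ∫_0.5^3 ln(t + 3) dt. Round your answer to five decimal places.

Δt = (3 − 0.5)/7 = 5/14.
f(0.5) ≈ 1.25276, f(6/7) ≈ 1.34993, f(17/14) ≈ 1.43848, f(11/7) ≈ 1.51983, f(27/14) ≈ 1.59505, f(16/7) ≈ 1.66501, f(37/14) ≈ 1.73039, f(3) ≈ 1.79176.
T_7 = (Δt/2)·[f(t_0) + 2f(t_1) + ... + 2f(t_{6}) + f(t_7)].
Sum ≈ 3.86462.

3.86462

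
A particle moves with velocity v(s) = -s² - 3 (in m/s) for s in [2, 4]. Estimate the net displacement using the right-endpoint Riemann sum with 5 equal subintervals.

Δs = (4 − 2)/5 = 0.4.
Right endpoints: 2.4, 2.8, 3.2, 3.6, 4.
v(2.4) = -8.76, v(2.8) = -10.84, v(3.2) = -13.24, v(3.6) = -15.96, v(4) = -19.
Sum = Δs · [v(2.4) + v(2.8) + v(3.2) + v(3.6) + v(4)].
Sum = -27.12.

-27.12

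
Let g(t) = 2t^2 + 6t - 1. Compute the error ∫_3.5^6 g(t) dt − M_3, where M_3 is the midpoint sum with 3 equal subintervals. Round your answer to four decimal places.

0.2894

Exact integral: ∫_3.5^6 g(t) dt ≈ 184.166667.
M_3 ≈ 183.877315.
Error ≈ 184.166667 − 183.877315 ≈ 0.2894.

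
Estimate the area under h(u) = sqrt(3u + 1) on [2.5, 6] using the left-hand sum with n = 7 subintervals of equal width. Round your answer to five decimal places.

Δu = (6 − 2.5)/7 = 0.5.
Left endpoints: 2.5, 3, 3.5, 4, 4.5, 5, 5.5.
h(2.5) ≈ 2.91548, h(3) ≈ 3.16228, h(3.5) ≈ 3.39116, h(4) ≈ 3.60555, h(4.5) ≈ 3.80789, h(5) ≈ 4.00000, h(5.5) ≈ 4.18330.
Sum = Δu · [h(2.5) + h(3) + h(3.5) + ...].
Sum ≈ 12.53283.

12.53283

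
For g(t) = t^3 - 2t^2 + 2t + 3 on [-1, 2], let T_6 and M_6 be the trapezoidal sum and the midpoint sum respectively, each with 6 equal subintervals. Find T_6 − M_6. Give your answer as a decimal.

T_6 = 9.6875.
M_6 = 9.78125.
T_6 − M_6 = -0.09375.

-0.09375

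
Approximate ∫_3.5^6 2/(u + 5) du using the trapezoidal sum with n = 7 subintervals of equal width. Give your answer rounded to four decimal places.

Δu = (6 − 3.5)/7 = 5/14.
f(3.5) = 4/17, f(27/7) = 7/31, f(59/14) = 28/129, f(32/7) = 14/67, f(69/14) = 28/139, f(37/7) = 7/36, f(79/14) = 28/149, f(6) = 2/11.
T_7 = (Δu/2)·[f(u_0) + 2f(u_1) + ... + 2f(u_{6}) + f(u_7)].
Sum ≈ 0.5158.

0.5158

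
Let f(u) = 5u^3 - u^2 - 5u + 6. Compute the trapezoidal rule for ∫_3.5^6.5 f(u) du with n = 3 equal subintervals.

Δu = (6.5 − 3.5)/3 = 1.
f(3.5) = 190.625, f(4.5) = 418.875, f(5.5) = 780.125, f(6.5) = 1304.375.
T_3 = (Δu/2)·[f(u_0) + 2f(u_1) + 2f(u_2) + f(u_3)].
Sum = 1946.5.

1946.5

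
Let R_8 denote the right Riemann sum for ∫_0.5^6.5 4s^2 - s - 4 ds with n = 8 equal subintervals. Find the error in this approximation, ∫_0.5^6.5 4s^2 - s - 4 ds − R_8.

Exact integral: ∫_0.5^6.5 f(s) ds = 321.
R_8 = 384.
Error = 321 − 384 = -63.

-63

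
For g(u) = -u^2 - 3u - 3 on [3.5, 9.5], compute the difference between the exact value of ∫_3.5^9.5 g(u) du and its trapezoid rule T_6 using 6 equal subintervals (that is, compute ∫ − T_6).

Exact integral: ∫_3.5^9.5 g(u) du = -406.5.
T_6 = -407.5.
Error = -406.5 − (-407.5) = 1.

1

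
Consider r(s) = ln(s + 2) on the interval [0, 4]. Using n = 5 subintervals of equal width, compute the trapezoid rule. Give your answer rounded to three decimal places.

Δs = (4 − 0)/5 = 0.8.
r(0) ≈ 0.693, r(0.8) ≈ 1.030, r(1.6) ≈ 1.281, r(2.4) ≈ 1.482, r(3.2) ≈ 1.649, r(4) ≈ 1.792.
T_5 = (Δs/2)·[r(s_0) + 2r(s_1) + ... + 2r(s_{4}) + r(s_5)].
Sum ≈ 5.347.

5.347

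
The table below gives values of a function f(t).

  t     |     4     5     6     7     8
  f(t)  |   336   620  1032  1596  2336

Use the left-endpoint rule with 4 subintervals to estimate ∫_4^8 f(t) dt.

Δt = 1.
Sum = 1·[336 + 620 + 1032 + 1596] = 3584.

3584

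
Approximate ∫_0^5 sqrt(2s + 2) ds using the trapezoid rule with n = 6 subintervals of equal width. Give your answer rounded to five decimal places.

12.88970

Δs = (5 − 0)/6 = 5/6.
f(0) ≈ 1.41421, f(5/6) ≈ 1.91485, f(5/3) ≈ 2.30940, f(2.5) ≈ 2.64575, f(10/3) ≈ 2.94392, f(25/6) ≈ 3.21455, f(5) ≈ 3.46410.
T_6 = (Δs/2)·[f(s_0) + 2f(s_1) + ... + 2f(s_{5}) + f(s_6)].
Sum ≈ 12.88970.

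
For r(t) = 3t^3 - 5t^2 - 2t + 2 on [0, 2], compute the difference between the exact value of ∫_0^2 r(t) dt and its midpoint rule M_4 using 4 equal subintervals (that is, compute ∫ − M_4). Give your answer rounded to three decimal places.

Exact integral: ∫_0^2 r(t) dt ≈ -1.33333.
M_4 = -1.5.
Error ≈ -1.33333 − (-1.5) ≈ 0.167.

0.167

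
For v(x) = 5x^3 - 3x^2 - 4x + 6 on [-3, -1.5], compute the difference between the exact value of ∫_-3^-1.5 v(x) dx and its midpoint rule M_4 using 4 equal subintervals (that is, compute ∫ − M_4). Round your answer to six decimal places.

-0.645996

Exact integral: ∫_-3^-1.5 v(x) dx = -96.046875.
M_4 ≈ -95.40087891.
Error ≈ -96.046875 − (-95.40087891) ≈ -0.645996.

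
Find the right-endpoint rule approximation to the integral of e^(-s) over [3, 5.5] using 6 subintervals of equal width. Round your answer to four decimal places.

0.0368

Δs = (5.5 − 3)/6 = 5/12.
Right endpoints: 41/12, 23/6, 4.25, 14/3, 61/12, 5.5.
f(41/12) ≈ 0.0328, f(23/6) ≈ 0.0216, f(4.25) ≈ 0.0143, f(14/3) ≈ 0.0094, f(61/12) ≈ 0.0062, f(5.5) ≈ 0.0041.
Sum = Δs · [f(41/12) + f(23/6) + f(4.25) + ...].
Sum ≈ 0.0368.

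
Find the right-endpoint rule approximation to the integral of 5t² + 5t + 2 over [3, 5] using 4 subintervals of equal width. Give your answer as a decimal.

Δt = (5 − 3)/4 = 0.5.
Right endpoints: 3.5, 4, 4.5, 5.
f(3.5) = 80.75, f(4) = 102, f(4.5) = 125.75, f(5) = 152.
Sum = Δt · [f(3.5) + f(4) + f(4.5) + f(5)].
Sum = 230.25.

230.25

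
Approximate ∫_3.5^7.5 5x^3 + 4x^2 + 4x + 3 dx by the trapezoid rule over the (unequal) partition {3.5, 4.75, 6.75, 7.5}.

4522.40625

Subinterval widths: 1.25, 2, 0.75.
f(3.5) = 280.375, f(4.75) = 648.109375, f(6.75) = 1749.984375, f(7.5) = 2367.375.
On each subinterval the trapezoid contributes (Δx_i/2)·[f(x_{i-1}) + f(x_i)].
Sum = 4522.40625.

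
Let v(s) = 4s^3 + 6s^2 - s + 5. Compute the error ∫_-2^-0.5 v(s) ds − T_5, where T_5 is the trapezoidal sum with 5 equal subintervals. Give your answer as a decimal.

0.2025

Exact integral: ∫_-2^-0.5 v(s) ds = 9.1875.
T_5 = 8.985.
Error = 9.1875 − 8.985 = 0.2025.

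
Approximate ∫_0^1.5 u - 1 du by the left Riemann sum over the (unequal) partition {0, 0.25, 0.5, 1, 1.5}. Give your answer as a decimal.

-0.6875

Subinterval widths: 0.25, 0.25, 0.5, 0.5.
Left endpoints: 0, 0.25, 0.5, 1.
f(0) = -1, f(0.25) = -0.75, f(0.5) = -0.5, f(1) = 0.
Sum = Σ Δu_i · f(u_i).
Sum = -0.6875.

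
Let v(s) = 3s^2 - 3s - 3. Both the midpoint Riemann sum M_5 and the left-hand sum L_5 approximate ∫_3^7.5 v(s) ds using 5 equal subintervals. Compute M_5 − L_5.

54.97875

M_5 = 309.58875.
L_5 = 254.61.
M_5 − L_5 = 54.97875.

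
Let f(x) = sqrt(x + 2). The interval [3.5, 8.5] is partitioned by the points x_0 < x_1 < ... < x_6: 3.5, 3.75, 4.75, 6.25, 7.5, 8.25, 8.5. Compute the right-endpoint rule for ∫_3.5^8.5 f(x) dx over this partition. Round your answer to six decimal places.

14.570000

Subinterval widths: 0.25, 1, 1.5, 1.25, 0.75, 0.25.
Right endpoints: 3.75, 4.75, 6.25, 7.5, 8.25, 8.5.
f(3.75) ≈ 2.397916, f(4.75) ≈ 2.598076, f(6.25) ≈ 2.872281, f(7.5) ≈ 3.082207, f(8.25) ≈ 3.201562, f(8.5) ≈ 3.240370.
Sum = Σ Δx_i · f(x_i).
Sum ≈ 14.570000.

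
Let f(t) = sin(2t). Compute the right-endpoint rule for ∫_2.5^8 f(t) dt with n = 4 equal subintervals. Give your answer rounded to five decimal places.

Δt = (8 − 2.5)/4 = 1.375.
Right endpoints: 3.875, 5.25, 6.625, 8.
f(3.875) ≈ 0.99460, f(5.25) ≈ -0.87970, f(6.625) ≈ 0.63161, f(8) ≈ -0.28790.
Sum = Δt · [f(3.875) + f(5.25) + f(6.625) + f(8)].
Sum ≈ 0.63059.

0.63059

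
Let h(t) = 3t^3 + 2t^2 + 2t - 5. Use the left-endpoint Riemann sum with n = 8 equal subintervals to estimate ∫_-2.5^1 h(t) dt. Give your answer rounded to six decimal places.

Δt = (1 − (-2.5))/8 = 0.4375.
Left endpoints: -2.5, -2.0625, -1.625, -1.1875, -0.75, -0.3125, 0.125, 0.5625.
h(-2.5) = -44.375, h(-2.0625) = -110339/4096, h(-1.625) = -8111/512, h(-1.1875) = -39233/4096, h(-0.75) = -6.640625, h(-0.3125) = -22615/4096, h(0.125) = -2413/512, h(0.5625) = -11093/4096.
Sum = Δt · [h(-2.5) + h(-2.0625) + h(-1.625) + ...].
Sum ≈ -50.888428.

-50.888428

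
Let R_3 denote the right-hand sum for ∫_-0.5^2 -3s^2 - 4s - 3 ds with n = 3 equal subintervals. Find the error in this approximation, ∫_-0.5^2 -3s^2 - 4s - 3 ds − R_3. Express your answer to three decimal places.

9.722

Exact integral: ∫_-0.5^2 f(s) ds = -23.125.
R_3 ≈ -32.84722.
Error ≈ -23.125 − (-32.84722) ≈ 9.722.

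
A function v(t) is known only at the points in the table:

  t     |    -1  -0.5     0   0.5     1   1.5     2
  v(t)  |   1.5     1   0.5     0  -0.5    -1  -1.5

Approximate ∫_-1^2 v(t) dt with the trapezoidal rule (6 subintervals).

Δt = 0.5.
T_6 = (0.5/2)·[1.5 + 2·1 + 2·0.5 + 2·0 + 2·(-0.5) + 2·(-1) + (-1.5)] = 0.

0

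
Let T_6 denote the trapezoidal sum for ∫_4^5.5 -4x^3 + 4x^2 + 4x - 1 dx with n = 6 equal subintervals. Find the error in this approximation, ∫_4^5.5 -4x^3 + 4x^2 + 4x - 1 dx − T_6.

Exact integral: ∫_4^5.5 f(x) dx = -495.5625.
T_6 = -496.390625.
Error = -495.5625 − (-496.390625) = 0.828125.

0.828125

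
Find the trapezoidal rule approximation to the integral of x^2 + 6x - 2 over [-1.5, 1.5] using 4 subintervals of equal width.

-3.46875

Δx = (1.5 − (-1.5))/4 = 0.75.
f(-1.5) = -8.75, f(-0.75) = -5.9375, f(0) = -2, f(0.75) = 3.0625, f(1.5) = 9.25.
T_4 = (Δx/2)·[f(x_0) + 2f(x_1) + 2f(x_2) + 2f(x_3) + f(x_4)].
Sum = -3.46875.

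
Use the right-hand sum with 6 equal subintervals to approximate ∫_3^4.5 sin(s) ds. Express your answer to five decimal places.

-0.91497

Δs = (4.5 − 3)/6 = 0.25.
Right endpoints: 3.25, 3.5, 3.75, 4, 4.25, 4.5.
f(3.25) ≈ -0.10820, f(3.5) ≈ -0.35078, f(3.75) ≈ -0.57156, f(4) ≈ -0.75680, f(4.25) ≈ -0.89499, f(4.5) ≈ -0.97753.
Sum = Δs · [f(3.25) + f(3.5) + f(3.75) + ...].
Sum ≈ -0.91497.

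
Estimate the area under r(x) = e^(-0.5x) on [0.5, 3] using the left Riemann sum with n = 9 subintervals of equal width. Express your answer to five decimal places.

1.19030

Δx = (3 − 0.5)/9 = 5/18.
Left endpoints: 0.5, 7/9, 19/18, 4/3, 29/18, 17/9, 13/6, 22/9, 49/18.
r(0.5) ≈ 0.77880, r(7/9) ≈ 0.67781, r(19/18) ≈ 0.58991, r(4/3) ≈ 0.51342, r(29/18) ≈ 0.44684, r(17/9) ≈ 0.38890, r(13/6) ≈ 0.33847, r(22/9) ≈ 0.29457, r(49/18) ≈ 0.25638.
Sum = Δx · [r(0.5) + r(7/9) + r(19/18) + ...].
Sum ≈ 1.19030.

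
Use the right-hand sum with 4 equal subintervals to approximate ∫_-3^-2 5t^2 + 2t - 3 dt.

Δt = (-2 − (-3))/4 = 0.25.
Right endpoints: -2.75, -2.5, -2.25, -2.
f(-2.75) = 29.3125, f(-2.5) = 23.25, f(-2.25) = 17.8125, f(-2) = 13.
Sum = Δt · [f(-2.75) + f(-2.5) + f(-2.25) + f(-2)].
Sum = 20.84375.

20.84375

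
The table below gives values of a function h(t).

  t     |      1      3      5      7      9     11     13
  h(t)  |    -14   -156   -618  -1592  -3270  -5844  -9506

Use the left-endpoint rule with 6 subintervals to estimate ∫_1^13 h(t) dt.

-22988

Δt = 2.
Sum = 2·[(-14) + (-156) + (-618) + (-1592) + (-3270) + (-5844)] = -22988.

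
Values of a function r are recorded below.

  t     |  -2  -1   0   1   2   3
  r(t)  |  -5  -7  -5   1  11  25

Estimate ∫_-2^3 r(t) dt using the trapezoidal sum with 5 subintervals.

Δt = 1.
T_5 = (1/2)·[(-5) + 2·(-7) + 2·(-5) + 2·1 + 2·11 + 25] = 10.

10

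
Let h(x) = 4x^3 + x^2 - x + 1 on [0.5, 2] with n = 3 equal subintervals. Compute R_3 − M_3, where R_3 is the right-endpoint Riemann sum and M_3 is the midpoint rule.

R_3 = 27.625.
M_3 = 17.6875.
R_3 − M_3 = 9.9375.

9.9375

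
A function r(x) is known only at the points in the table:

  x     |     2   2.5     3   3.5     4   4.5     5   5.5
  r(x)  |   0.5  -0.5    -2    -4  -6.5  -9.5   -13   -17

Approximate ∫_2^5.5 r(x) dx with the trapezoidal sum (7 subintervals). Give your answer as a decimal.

Δx = 0.5.
T_7 = (0.5/2)·[0.5 + 2·(-0.5) + 2·(-2) + 2·(-4) + 2·(-6.5) + 2·(-9.5) + 2·(-13) + (-17)] = -21.875.

-21.875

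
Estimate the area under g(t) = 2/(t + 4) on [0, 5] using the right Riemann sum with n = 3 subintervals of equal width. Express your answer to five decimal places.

1.41315

Δt = (5 − 0)/3 = 5/3.
Right endpoints: 5/3, 10/3, 5.
g(5/3) = 6/17, g(10/3) = 3/11, g(5) = 2/9.
Sum = Δt · [g(5/3) + g(10/3) + g(5)].
Sum ≈ 1.41315.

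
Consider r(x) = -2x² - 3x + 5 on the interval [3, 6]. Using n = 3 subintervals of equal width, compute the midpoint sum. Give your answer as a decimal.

Δx = (6 − 3)/3 = 1.
Midpoints: 3.5, 4.5, 5.5.
r(3.5) = -30, r(4.5) = -49, r(5.5) = -72.
Sum = Δx · [r(3.5) + r(4.5) + r(5.5)].
Sum = -151.

-151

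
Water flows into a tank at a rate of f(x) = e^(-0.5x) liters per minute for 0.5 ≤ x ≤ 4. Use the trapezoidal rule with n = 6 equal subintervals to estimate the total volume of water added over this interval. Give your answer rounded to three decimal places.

Δx = (4 − 0.5)/6 = 7/12.
f(0.5) ≈ 0.779, f(13/12) ≈ 0.582, f(5/3) ≈ 0.435, f(2.25) ≈ 0.325, f(17/6) ≈ 0.243, f(41/12) ≈ 0.181, f(4) ≈ 0.135.
T_6 = (Δx/2)·[f(x_0) + 2f(x_1) + ... + 2f(x_{5}) + f(x_6)].
Sum ≈ 1.296.

1.296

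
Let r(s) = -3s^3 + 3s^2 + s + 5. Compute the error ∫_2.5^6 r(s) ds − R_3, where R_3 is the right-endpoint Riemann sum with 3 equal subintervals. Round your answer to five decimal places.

Exact integral: ∫_2.5^6 r(s) ds = -709.953125.
R_3 ≈ -1034.4930556.
Error ≈ -709.953125 − (-1034.4930556) ≈ 324.53993.

324.53993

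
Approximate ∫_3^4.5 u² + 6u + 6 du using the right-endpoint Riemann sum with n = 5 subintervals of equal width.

Δu = (4.5 − 3)/5 = 0.3.
Right endpoints: 3.3, 3.6, 3.9, 4.2, 4.5.
f(3.3) = 36.69, f(3.6) = 40.56, f(3.9) = 44.61, f(4.2) = 48.84, f(4.5) = 53.25.
Sum = Δu · [f(3.3) + f(3.6) + f(3.9) + f(4.2) + f(4.5)].
Sum = 67.185.

67.185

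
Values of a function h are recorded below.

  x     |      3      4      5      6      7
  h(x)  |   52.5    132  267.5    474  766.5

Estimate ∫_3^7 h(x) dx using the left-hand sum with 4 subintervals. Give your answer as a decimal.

926

Δx = 1.
Sum = 1·[52.5 + 132 + 267.5 + 474] = 926.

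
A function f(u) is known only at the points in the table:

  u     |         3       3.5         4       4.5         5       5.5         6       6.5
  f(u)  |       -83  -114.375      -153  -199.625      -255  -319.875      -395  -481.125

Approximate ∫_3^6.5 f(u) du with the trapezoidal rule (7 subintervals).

Δu = 0.5.
T_7 = (0.5/2)·[(-83) + 2·(-114.375) + 2·(-153) + 2·(-199.625) + 2·(-255) + 2·(-319.875) + 2·(-395) + (-481.125)] = -859.46875.

-859.46875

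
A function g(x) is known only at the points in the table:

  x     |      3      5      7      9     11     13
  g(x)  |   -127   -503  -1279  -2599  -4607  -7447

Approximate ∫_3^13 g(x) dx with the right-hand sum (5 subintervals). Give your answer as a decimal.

-32870

Δx = 2.
Sum = 2·[(-503) + (-1279) + (-2599) + (-4607) + (-7447)] = -32870.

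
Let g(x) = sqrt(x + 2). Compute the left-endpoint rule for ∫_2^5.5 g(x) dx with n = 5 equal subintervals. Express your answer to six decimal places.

Δx = (5.5 − 2)/5 = 0.7.
Left endpoints: 2, 2.7, 3.4, 4.1, 4.8.
g(2) ≈ 2.000000, g(2.7) ≈ 2.167948, g(3.4) ≈ 2.323790, g(4.1) ≈ 2.469818, g(4.8) ≈ 2.607681.
Sum = Δx · [g(2) + g(2.7) + g(3.4) + g(4.1) + g(4.8)].
Sum ≈ 8.098466.

8.098466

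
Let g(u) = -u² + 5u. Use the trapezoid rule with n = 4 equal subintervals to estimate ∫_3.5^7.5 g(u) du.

Δu = (7.5 − 3.5)/4 = 1.
g(3.5) = 5.25, g(4.5) = 2.25, g(5.5) = -2.75, g(6.5) = -9.75, g(7.5) = -18.75.
T_4 = (Δu/2)·[g(u_0) + 2g(u_1) + 2g(u_2) + 2g(u_3) + g(u_4)].
Sum = -17.

-17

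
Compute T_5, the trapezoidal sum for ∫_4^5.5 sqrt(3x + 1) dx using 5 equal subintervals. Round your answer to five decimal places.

5.85192

Δx = (5.5 − 4)/5 = 0.3.
f(4) ≈ 3.60555, f(4.3) ≈ 3.72827, f(4.6) ≈ 3.84708, f(4.9) ≈ 3.96232, f(5.2) ≈ 4.07431, f(5.5) ≈ 4.18330.
T_5 = (Δx/2)·[f(x_0) + 2f(x_1) + ... + 2f(x_{4}) + f(x_5)].
Sum ≈ 5.85192.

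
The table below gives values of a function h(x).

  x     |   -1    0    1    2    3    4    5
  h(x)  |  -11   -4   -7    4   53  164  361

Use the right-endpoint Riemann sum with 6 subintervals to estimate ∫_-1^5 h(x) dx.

571

Δx = 1.
Sum = 1·[(-4) + (-7) + 4 + 53 + 164 + 361] = 571.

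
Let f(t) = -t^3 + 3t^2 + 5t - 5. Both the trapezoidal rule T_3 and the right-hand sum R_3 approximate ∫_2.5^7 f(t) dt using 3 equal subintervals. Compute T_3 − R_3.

132.46875

T_3 = -197.71875.
R_3 = -330.1875.
T_3 − R_3 = 132.46875.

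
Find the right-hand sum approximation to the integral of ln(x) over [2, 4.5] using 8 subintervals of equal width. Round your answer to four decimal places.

3.0065

Δx = (4.5 − 2)/8 = 0.3125.
Right endpoints: 2.3125, 2.625, 2.9375, 3.25, 3.5625, 3.875, 4.1875, 4.5.
f(2.3125) ≈ 0.8383, f(2.625) ≈ 0.9651, f(2.9375) ≈ 1.0776, f(3.25) ≈ 1.1787, f(3.5625) ≈ 1.2705, f(3.875) ≈ 1.3545, f(4.1875) ≈ 1.4321, f(4.5) ≈ 1.5041.
Sum = Δx · [f(2.3125) + f(2.625) + f(2.9375) + ...].
Sum ≈ 3.0065.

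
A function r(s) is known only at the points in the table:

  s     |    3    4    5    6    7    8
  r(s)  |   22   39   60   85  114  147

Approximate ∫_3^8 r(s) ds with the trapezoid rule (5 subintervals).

Δs = 1.
T_5 = (1/2)·[22 + 2·39 + 2·60 + 2·85 + 2·114 + 147] = 382.5.

382.5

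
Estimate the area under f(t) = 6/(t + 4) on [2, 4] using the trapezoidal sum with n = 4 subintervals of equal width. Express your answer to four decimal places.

1.7276

Δt = (4 − 2)/4 = 0.5.
f(2) = 1, f(2.5) = 12/13, f(3) = 6/7, f(3.5) = 0.8, f(4) = 0.75.
T_4 = (Δt/2)·[f(t_0) + 2f(t_1) + 2f(t_2) + 2f(t_3) + f(t_4)].
Sum ≈ 1.7276.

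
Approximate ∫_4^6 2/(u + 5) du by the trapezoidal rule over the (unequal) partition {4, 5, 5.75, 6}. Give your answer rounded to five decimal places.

0.40186

Subinterval widths: 1, 0.75, 0.25.
f(4) = 2/9, f(5) = 0.2, f(5.75) = 8/43, f(6) = 2/11.
On each subinterval the trapezoid contributes (Δu_i/2)·[f(u_{i-1}) + f(u_i)].
Sum ≈ 0.40186.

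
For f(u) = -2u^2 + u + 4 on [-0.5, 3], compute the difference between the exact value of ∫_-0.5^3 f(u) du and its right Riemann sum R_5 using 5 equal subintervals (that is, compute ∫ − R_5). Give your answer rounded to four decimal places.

Exact integral: ∫_-0.5^3 f(u) du ≈ 0.291667.
R_5 = -5.18.
Error ≈ 0.291667 − (-5.18) ≈ 5.4717.

5.4717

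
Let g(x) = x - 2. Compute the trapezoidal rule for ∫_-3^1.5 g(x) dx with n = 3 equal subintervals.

-12.375

Δx = (1.5 − (-3))/3 = 1.5.
g(-3) = -5, g(-1.5) = -3.5, g(0) = -2, g(1.5) = -0.5.
T_3 = (Δx/2)·[g(x_0) + 2g(x_1) + 2g(x_2) + g(x_3)].
Sum = -12.375.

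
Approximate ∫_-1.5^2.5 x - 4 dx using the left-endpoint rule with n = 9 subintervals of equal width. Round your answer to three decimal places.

Δx = (2.5 − (-1.5))/9 = 4/9.
Left endpoints: -1.5, -19/18, -11/18, -1/6, 5/18, 13/18, 7/6, 29/18, 37/18.
f(-1.5) = -5.5, f(-19/18) = -91/18, f(-11/18) = -83/18, f(-1/6) = -25/6, f(5/18) = -67/18, f(13/18) = -59/18, f(7/6) = -17/6, f(29/18) = -43/18, f(37/18) = -35/18.
Sum = Δx · [f(-1.5) + f(-19/18) + f(-11/18) + ...].
Sum ≈ -14.889.

-14.889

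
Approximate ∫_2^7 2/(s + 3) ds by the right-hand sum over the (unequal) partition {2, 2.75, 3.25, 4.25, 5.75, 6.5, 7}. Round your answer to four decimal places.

1.2975

Subinterval widths: 0.75, 0.5, 1, 1.5, 0.75, 0.5.
Right endpoints: 2.75, 3.25, 4.25, 5.75, 6.5, 7.
f(2.75) = 8/23, f(3.25) = 0.32, f(4.25) = 8/29, f(5.75) = 8/35, f(6.5) = 4/19, f(7) = 0.2.
Sum = Σ Δs_i · f(s_i).
Sum ≈ 1.2975.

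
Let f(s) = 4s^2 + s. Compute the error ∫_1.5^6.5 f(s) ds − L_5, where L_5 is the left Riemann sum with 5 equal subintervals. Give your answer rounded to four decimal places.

Exact integral: ∫_1.5^6.5 f(s) ds ≈ 381.666667.
L_5 = 302.5.
Error ≈ 381.666667 − 302.5 ≈ 79.1667.

79.1667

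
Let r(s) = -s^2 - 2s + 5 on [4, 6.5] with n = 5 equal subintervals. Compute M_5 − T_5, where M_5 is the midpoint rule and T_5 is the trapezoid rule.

0.15625

M_5 = -83.90625.
T_5 = -84.0625.
M_5 − T_5 = 0.15625.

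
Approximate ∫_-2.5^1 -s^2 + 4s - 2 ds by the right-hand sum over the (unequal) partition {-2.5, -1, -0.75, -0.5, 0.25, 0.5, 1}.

-13.3125

Subinterval widths: 1.5, 0.25, 0.25, 0.75, 0.25, 0.5.
Right endpoints: -1, -0.75, -0.5, 0.25, 0.5, 1.
f(-1) = -7, f(-0.75) = -5.5625, f(-0.5) = -4.25, f(0.25) = -1.0625, f(0.5) = -0.25, f(1) = 1.
Sum = Σ Δs_i · f(s_i).
Sum = -13.3125.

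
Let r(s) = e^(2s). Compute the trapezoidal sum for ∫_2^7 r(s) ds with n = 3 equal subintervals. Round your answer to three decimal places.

Δs = (7 − 2)/3 = 5/3.
r(2) ≈ 54.598, r(11/3) ≈ 1530.475, r(16/3) ≈ 42901.697, r(7) ≈ 1202604.284.
T_3 = (Δs/2)·[r(s_0) + 2r(s_1) + 2r(s_2) + r(s_3)].
Sum ≈ 1076269.355.

1076269.355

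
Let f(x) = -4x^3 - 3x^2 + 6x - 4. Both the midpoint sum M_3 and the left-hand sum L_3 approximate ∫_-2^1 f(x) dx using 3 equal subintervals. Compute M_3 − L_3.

M_3 = -15.75.
L_3 = -9.
M_3 − L_3 = -6.75.

-6.75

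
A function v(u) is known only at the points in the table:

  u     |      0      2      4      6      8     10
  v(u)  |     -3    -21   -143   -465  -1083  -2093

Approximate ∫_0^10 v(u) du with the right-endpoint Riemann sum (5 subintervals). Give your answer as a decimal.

-7610

Δu = 2.
Sum = 2·[(-21) + (-143) + (-465) + (-1083) + (-2093)] = -7610.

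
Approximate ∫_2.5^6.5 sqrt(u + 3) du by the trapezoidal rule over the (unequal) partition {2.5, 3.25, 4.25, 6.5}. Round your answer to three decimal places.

Subinterval widths: 0.75, 1, 2.25.
f(2.5) ≈ 2.345, f(3.25) ≈ 2.500, f(4.25) ≈ 2.693, f(6.5) ≈ 3.082.
On each subinterval the trapezoid contributes (Δu_i/2)·[f(u_{i-1}) + f(u_i)].
Sum ≈ 10.910.

10.910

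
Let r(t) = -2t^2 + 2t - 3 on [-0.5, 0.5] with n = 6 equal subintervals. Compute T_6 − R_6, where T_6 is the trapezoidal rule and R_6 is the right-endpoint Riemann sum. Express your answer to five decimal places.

T_6 ≈ -3.1759259.
R_6 ≈ -3.0092593.
T_6 − R_6 ≈ -0.16667.

-0.16667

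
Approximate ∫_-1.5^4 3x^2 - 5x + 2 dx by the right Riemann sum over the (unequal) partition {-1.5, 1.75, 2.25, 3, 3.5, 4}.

47.015625

Subinterval widths: 3.25, 0.5, 0.75, 0.5, 0.5.
Right endpoints: 1.75, 2.25, 3, 3.5, 4.
f(1.75) = 2.4375, f(2.25) = 5.9375, f(3) = 14, f(3.5) = 21.25, f(4) = 30.
Sum = Σ Δx_i · f(x_i).
Sum = 47.015625.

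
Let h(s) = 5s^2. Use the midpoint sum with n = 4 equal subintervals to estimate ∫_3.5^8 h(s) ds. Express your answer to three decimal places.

779.502

Δs = (8 − 3.5)/4 = 1.125.
Midpoints: 4.0625, 5.1875, 6.3125, 7.4375.
h(4.0625) = 82.51953125, h(5.1875) = 134.55078125, h(6.3125) = 199.23828125, h(7.4375) = 276.58203125.
Sum = Δs · [h(4.0625) + h(5.1875) + h(6.3125) + h(7.4375)].
Sum ≈ 779.502.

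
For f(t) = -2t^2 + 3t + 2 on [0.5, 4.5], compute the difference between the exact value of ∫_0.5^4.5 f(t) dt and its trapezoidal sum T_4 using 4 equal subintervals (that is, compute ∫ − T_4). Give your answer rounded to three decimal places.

1.333

Exact integral: ∫_0.5^4.5 f(t) dt ≈ -22.66667.
T_4 = -24.
Error ≈ -22.66667 − (-24) ≈ 1.333.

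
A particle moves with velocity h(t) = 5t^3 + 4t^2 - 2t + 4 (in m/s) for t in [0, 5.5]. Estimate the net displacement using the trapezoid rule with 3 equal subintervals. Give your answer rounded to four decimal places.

1496.8275

Δt = (5.5 − 0)/3 = 11/6.
h(0) = 4, h(11/6) = 9631/216, h(11/3) = 8017/27, h(5.5) = 945.875.
T_3 = (Δt/2)·[h(t_0) + 2h(t_1) + 2h(t_2) + h(t_3)].
Sum ≈ 1496.8275.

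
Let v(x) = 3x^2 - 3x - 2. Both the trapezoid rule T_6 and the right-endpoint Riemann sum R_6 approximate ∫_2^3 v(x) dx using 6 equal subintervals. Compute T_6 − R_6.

T_6 ≈ 9.513889.
R_6 ≈ 10.513889.
T_6 − R_6 = -1.

-1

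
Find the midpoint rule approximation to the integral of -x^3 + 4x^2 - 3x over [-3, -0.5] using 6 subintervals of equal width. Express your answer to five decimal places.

68.85815

Δx = (-0.5 − (-3))/6 = 5/12.
Midpoints: -67/24, -2.375, -47/24, -37/24, -1.125, -17/24.
f(-67/24) = 847483/13824, f(-2.375) = 22059/512, f(-47/24) = 397103/13824, f(-37/24) = 246013/13824, f(-1.125) = 5049/512, f(-17/24) = 62033/13824.
Sum = Δx · [f(-67/24) + f(-2.375) + f(-47/24) + ...].
Sum ≈ 68.85815.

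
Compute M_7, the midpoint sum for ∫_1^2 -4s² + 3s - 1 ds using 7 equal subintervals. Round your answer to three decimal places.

Δs = (2 − 1)/7 = 1/7.
Midpoints: 15/14, 17/14, 19/14, 1.5, 23/14, 25/14, 27/14.
f(15/14) = -233/98, f(17/14) = -319/98, f(19/14) = -421/98, f(1.5) = -5.5, f(23/14) = -673/98, f(25/14) = -823/98, f(27/14) = -989/98.
Sum = Δs · [f(15/14) + f(17/14) + f(19/14) + ...].
Sum ≈ -5.827.

-5.827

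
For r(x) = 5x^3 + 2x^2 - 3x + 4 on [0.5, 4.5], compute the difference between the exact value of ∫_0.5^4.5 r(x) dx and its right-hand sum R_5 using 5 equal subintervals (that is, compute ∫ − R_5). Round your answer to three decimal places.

-210.053

Exact integral: ∫_0.5^4.5 r(x) dx ≈ 559.16667.
R_5 = 769.22.
Error ≈ 559.16667 − 769.22 ≈ -210.053.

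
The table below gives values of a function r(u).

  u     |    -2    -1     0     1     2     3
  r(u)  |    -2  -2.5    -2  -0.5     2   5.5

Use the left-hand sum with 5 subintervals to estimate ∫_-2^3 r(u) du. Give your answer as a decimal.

-5

Δu = 1.
Sum = 1·[(-2) + (-2.5) + (-2) + (-0.5) + 2] = -5.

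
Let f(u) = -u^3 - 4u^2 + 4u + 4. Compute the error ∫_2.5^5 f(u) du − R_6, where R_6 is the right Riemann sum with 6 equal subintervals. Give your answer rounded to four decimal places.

Exact integral: ∫_2.5^5 f(u) du ≈ -244.817708.
R_6 ≈ -282.248987.
Error ≈ -244.817708 − (-282.248987) ≈ 37.4313.

37.4313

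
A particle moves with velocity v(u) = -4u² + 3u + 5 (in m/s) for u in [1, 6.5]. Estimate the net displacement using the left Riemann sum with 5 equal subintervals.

Δu = (6.5 − 1)/5 = 1.1.
Left endpoints: 1, 2.1, 3.2, 4.3, 5.4.
v(1) = 4, v(2.1) = -6.34, v(3.2) = -26.36, v(4.3) = -56.06, v(5.4) = -95.44.
Sum = Δu · [v(1) + v(2.1) + v(3.2) + v(4.3) + v(5.4)].
Sum = -198.22.

-198.22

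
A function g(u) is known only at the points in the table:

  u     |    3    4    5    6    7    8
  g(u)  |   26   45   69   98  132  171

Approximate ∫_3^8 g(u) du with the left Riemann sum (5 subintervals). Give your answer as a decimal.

370

Δu = 1.
Sum = 1·[26 + 45 + 69 + 98 + 132] = 370.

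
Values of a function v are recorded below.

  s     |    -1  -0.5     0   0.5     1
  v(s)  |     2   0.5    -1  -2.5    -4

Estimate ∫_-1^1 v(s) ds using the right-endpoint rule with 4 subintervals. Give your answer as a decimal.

-3.5

Δs = 0.5.
Sum = 0.5·[0.5 + (-1) + (-2.5) + (-4)] = -3.5.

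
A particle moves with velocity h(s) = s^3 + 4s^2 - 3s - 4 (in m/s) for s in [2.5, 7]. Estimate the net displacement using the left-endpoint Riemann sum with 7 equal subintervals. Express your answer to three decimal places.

Δs = (7 − 2.5)/7 = 9/14.
Left endpoints: 2.5, 22/7, 53/14, 31/7, 71/14, 40/7, 89/14.
h(2.5) = 29.125, h(22/7) = 19594/343, h(53/14) = 264041/2744, h(31/7) = 50770/343, h(71/14) = 587483/2744, h(40/7) = 101548/343, h(89/14) = 1085237/2744.
Sum = Δs · [h(2.5) + h(22/7) + h(53/14) + ...].
Sum ≈ 794.663.

794.663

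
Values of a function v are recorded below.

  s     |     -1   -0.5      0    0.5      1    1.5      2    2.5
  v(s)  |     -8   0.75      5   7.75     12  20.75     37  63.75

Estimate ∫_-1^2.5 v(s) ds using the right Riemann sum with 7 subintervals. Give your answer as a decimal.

Δs = 0.5.
Sum = 0.5·[0.75 + 5 + 7.75 + 12 + 20.75 + 37 + 63.75] = 73.5.

73.5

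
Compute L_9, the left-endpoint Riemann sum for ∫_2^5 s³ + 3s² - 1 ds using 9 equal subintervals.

237

Δs = (5 − 2)/9 = 1/3.
Left endpoints: 2, 7/3, 8/3, 3, 10/3, 11/3, 4, 13/3, 14/3.
f(2) = 19, f(7/3) = 757/27, f(8/3) = 1061/27, f(3) = 53, f(10/3) = 1873/27, f(11/3) = 2393/27, f(4) = 111, f(13/3) = 3691/27, f(14/3) = 4481/27.
Sum = Δs · [f(2) + f(7/3) + f(8/3) + ...].
Sum = 237.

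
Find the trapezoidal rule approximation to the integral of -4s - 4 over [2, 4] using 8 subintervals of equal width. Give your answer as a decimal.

Δs = (4 − 2)/8 = 0.25.
f(2) = -12, f(2.25) = -13, f(2.5) = -14, f(2.75) = -15, f(3) = -16, f(3.25) = -17, f(3.5) = -18, f(3.75) = -19, f(4) = -20.
T_8 = (Δs/2)·[f(s_0) + 2f(s_1) + ... + 2f(s_{7}) + f(s_8)].
Sum = -32.

-32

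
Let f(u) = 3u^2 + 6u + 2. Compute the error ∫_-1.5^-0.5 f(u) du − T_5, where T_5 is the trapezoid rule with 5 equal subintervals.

Exact integral: ∫_-1.5^-0.5 f(u) du = -0.75.
T_5 = -0.73.
Error = -0.75 − (-0.73) = -0.02.

-0.02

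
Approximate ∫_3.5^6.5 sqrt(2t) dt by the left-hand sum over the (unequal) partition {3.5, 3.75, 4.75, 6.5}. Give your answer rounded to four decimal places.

Subinterval widths: 0.25, 1, 1.75.
Left endpoints: 3.5, 3.75, 4.75.
f(3.5) ≈ 2.6458, f(3.75) ≈ 2.7386, f(4.75) ≈ 3.0822.
Sum = Σ Δt_i · f(t_i).
Sum ≈ 8.7939.

8.7939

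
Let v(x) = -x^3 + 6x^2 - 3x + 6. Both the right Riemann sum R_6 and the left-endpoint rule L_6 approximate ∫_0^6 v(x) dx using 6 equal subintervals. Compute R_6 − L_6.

-18

R_6 = 78.
L_6 = 96.
R_6 − L_6 = -18.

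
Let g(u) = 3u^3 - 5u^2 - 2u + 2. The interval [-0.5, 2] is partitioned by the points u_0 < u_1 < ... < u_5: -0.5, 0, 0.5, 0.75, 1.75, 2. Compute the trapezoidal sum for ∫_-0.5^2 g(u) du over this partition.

Subinterval widths: 0.5, 0.5, 0.25, 1, 0.25.
g(-0.5) = 1.375, g(0) = 2, g(0.5) = 0.125, g(0.75) = -1.046875, g(1.75) = -0.734375, g(2) = 2.
On each subinterval the trapezoid contributes (Δu_i/2)·[g(u_{i-1}) + g(u_i)].
Sum = 0.52734375.

0.52734375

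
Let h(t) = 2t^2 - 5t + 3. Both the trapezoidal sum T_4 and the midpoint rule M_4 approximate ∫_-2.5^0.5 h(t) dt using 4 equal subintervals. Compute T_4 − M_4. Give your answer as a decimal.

T_4 = 35.0625.
M_4 = 34.21875.
T_4 − M_4 = 0.84375.

0.84375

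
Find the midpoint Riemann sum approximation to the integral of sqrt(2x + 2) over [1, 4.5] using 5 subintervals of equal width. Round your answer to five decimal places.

Δx = (4.5 − 1)/5 = 0.7.
Midpoints: 1.35, 2.05, 2.75, 3.45, 4.15.
f(1.35) ≈ 2.16795, f(2.05) ≈ 2.46982, f(2.75) ≈ 2.73861, f(3.45) ≈ 2.98329, f(4.15) ≈ 3.20936.
Sum = Δx · [f(1.35) + f(2.05) + f(2.75) + f(3.45) + f(4.15)].
Sum ≈ 9.49832.

9.49832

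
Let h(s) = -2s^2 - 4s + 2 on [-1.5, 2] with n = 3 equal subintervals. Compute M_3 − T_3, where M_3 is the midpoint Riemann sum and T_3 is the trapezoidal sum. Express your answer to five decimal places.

M_3 ≈ -3.2893519.
T_3 ≈ -5.6712963.
M_3 − T_3 ≈ 2.38194.

2.38194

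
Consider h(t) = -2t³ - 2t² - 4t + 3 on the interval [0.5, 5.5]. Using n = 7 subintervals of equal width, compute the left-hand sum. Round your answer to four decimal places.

Δt = (5.5 − 0.5)/7 = 5/7.
Left endpoints: 0.5, 17/14, 27/14, 37/14, 47/14, 57/14, 67/14.
h(0.5) = 0.25, h(17/14) = -11507/1372, h(27/14) = -36357/1372, h(37/14) = -80207/1372, h(47/14) = -149057/1372, h(57/14) = -248907/1372, h(67/14) = -385757/1372.
Sum = Δt · [h(0.5) + h(17/14) + h(27/14) + ...].
Sum ≈ -474.5153.

-474.5153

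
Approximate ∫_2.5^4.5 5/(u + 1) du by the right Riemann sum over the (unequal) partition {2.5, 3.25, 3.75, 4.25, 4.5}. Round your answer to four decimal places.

2.1121

Subinterval widths: 0.75, 0.5, 0.5, 0.25.
Right endpoints: 3.25, 3.75, 4.25, 4.5.
f(3.25) = 20/17, f(3.75) = 20/19, f(4.25) = 20/21, f(4.5) = 10/11.
Sum = Σ Δu_i · f(u_i).
Sum ≈ 2.1121.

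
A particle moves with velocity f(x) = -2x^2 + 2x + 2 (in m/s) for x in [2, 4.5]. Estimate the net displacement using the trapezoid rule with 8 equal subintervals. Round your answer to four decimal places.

-34.2480

Δx = (4.5 − 2)/8 = 0.3125.
f(2) = -2, f(2.3125) = -4.0703125, f(2.625) = -6.53125, f(2.9375) = -9.3828125, f(3.25) = -12.625, f(3.5625) = -16.2578125, f(3.875) = -20.28125, f(4.1875) = -24.6953125, f(4.5) = -29.5.
T_8 = (Δx/2)·[f(x_0) + 2f(x_1) + ... + 2f(x_{7}) + f(x_8)].
Sum ≈ -34.2480.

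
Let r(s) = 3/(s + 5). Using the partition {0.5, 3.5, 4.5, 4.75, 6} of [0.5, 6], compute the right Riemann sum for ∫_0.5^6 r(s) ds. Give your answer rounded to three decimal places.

Subinterval widths: 3, 1, 0.25, 1.25.
Right endpoints: 3.5, 4.5, 4.75, 6.
r(3.5) = 6/17, r(4.5) = 6/19, r(4.75) = 4/13, r(6) = 3/11.
Sum = Σ Δs_i · r(s_i).
Sum ≈ 1.792.

1.792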